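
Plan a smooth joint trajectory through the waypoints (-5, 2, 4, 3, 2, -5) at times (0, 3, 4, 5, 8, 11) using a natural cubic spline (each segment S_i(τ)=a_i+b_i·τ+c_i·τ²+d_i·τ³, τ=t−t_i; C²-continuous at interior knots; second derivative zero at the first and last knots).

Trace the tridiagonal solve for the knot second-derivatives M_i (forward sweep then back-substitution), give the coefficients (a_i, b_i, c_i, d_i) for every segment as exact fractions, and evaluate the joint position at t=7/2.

Δ: Δ0=7/3, Δ1=2, Δ2=-1, Δ3=-1/3, Δ4=-7/3
row 1: diag=8, rhs=-2; c'=1/8, d'=-1/4
row 2: denom=4−1·1/8=31/8; d'=(-18−1·-1/4)/(31/8)=-142/31
row 3: denom=8−1·8/31=240/31; d'=(4−1·-142/31)/(240/31)=133/120
row 4: denom=12−3·31/80=867/80; d'=(-12−3·133/120)/(867/80)=-1226/867
back: M4=-1226/867
back: M3=133/120−31/80·-1226/867=1436/867
back: M2=-142/31−8/31·1436/867=-4342/867
back: M1=-1/4−1/8·-4342/867=326/867
M: M0=0, M1=326/867, M2=-4342/867, M3=1436/867, M4=-1226/867, M5=0
seg 0: a=-5, c=M0/2=0, d=(M1−M0)/(6·3)=163/7803, b=Δ0−h0·(2M0+M1)/6=620/289
seg 1: a=2, c=M1/2=163/867, d=(M2−M1)/(6·1)=-778/867, b=Δ1−h1·(2M1+M2)/6=783/289
seg 2: a=4, c=M2/2=-2171/867, d=(M3−M2)/(6·1)=321/289, b=Δ2−h2·(2M2+M3)/6=341/867
seg 3: a=3, c=M3/2=718/867, d=(M4−M3)/(6·3)=-1331/7803, b=Δ3−h3·(2M3+M4)/6=-1112/867
seg 4: a=2, c=M4/2=-613/867, d=(M5−M4)/(6·3)=613/7803, b=Δ4−h4·(2M4+M5)/6=-797/867
t_q=7/2 → seg 1, τ=1/2; S=2+783/289·τ+163/867·τ²+-778/867·τ³=2852/867

  seg 0: a=-5 b=620/289 c=0 d=163/7803
  seg 1: a=2 b=783/289 c=163/867 d=-778/867
  seg 2: a=4 b=341/867 c=-2171/867 d=321/289
  seg 3: a=3 b=-1112/867 c=718/867 d=-1331/7803
  seg 4: a=2 b=-797/867 c=-613/867 d=613/7803
S(7/2) = 2852/867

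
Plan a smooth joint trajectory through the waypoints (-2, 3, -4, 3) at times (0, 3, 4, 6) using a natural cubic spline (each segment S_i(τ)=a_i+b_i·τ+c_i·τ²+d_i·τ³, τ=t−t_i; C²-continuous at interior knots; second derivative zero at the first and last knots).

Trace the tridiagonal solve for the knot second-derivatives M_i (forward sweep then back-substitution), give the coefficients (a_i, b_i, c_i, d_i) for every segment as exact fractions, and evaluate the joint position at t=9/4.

  seg 0: a=-2 b=1595/282 c=0 d=-125/282
  seg 1: a=3 b=-890/141 c=-375/94 d=931/282
  seg 2: a=-4 b=-1237/282 c=278/47 d=-139/141
S(9/4) = 34153/6016

Δ: Δ0=5/3, Δ1=-7, Δ2=7/2
row 1: diag=8, rhs=-52; c'=1/8, d'=-13/2
row 2: denom=6−1·1/8=47/8; d'=(63−1·-13/2)/(47/8)=556/47
back: M2=556/47
back: M1=-13/2−1/8·556/47=-375/47
M: M0=0, M1=-375/47, M2=556/47, M3=0
seg 0: a=-2, c=M0/2=0, d=(M1−M0)/(6·3)=-125/282, b=Δ0−h0·(2M0+M1)/6=1595/282
seg 1: a=3, c=M1/2=-375/94, d=(M2−M1)/(6·1)=931/282, b=Δ1−h1·(2M1+M2)/6=-890/141
seg 2: a=-4, c=M2/2=278/47, d=(M3−M2)/(6·2)=-139/141, b=Δ2−h2·(2M2+M3)/6=-1237/282
t_q=9/4 → seg 0, τ=9/4; S=-2+1595/282·τ+0·τ²+-125/282·τ³=34153/6016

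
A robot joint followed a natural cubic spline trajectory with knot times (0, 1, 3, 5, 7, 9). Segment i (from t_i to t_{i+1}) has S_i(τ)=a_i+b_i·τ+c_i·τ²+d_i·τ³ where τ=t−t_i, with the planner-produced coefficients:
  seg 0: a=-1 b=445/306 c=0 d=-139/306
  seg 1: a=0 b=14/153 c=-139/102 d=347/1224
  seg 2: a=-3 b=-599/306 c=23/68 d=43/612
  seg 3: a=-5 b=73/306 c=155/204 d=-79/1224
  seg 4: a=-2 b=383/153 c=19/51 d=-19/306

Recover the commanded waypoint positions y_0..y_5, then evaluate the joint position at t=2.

y_0=-1 y_1=0 y_2=-3 y_3=-5 y_4=-2 y_5=4
S(2) = -403/408

y_0 = S_0(0) = a_0 = -1
y_1 = S_1(0) = a_1 = 0
y_2 = S_2(0) = a_2 = -3
y_3 = S_3(0) = a_3 = -5
y_4 = S_4(0) = a_4 = -2
y_5 = S_4(2) = 4
t_q=2 is in segment 1 (τ=1); S_1(τ)=-403/408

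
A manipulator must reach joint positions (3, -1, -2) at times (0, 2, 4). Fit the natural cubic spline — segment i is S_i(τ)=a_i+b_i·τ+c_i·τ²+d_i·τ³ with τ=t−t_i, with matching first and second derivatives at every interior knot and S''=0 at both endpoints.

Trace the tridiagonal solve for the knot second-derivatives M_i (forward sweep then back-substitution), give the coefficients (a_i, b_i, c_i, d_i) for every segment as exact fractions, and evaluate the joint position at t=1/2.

  seg 0: a=3 b=-19/8 c=0 d=3/32
  seg 1: a=-1 b=-5/4 c=9/16 d=-3/32
S(1/2) = 467/256

Δ: Δ0=-2, Δ1=-1/2
row 1: diag=8, rhs=9; c'=1/4, d'=9/8
back: M1=9/8
M: M0=0, M1=9/8, M2=0
seg 0: a=3, c=M0/2=0, d=(M1−M0)/(6·2)=3/32, b=Δ0−h0·(2M0+M1)/6=-19/8
seg 1: a=-1, c=M1/2=9/16, d=(M2−M1)/(6·2)=-3/32, b=Δ1−h1·(2M1+M2)/6=-5/4
t_q=1/2 → seg 0, τ=1/2; S=3+-19/8·τ+0·τ²+3/32·τ³=467/256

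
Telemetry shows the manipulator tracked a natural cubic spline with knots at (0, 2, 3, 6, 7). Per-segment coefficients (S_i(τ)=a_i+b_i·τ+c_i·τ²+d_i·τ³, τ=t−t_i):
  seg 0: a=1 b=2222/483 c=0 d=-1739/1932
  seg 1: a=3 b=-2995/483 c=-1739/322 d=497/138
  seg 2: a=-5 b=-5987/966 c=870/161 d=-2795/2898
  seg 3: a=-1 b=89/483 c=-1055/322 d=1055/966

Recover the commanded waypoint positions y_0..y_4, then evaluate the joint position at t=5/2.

y_0 = S_0(0) = a_0 = 1
y_1 = S_1(0) = a_1 = 3
y_2 = S_2(0) = a_2 = -5
y_3 = S_3(0) = a_3 = -1
y_4 = S_3(1) = -3
t_q=5/2 is in segment 1 (τ=1/2); S_1(τ)=-2577/2576

y_0=1 y_1=3 y_2=-5 y_3=-1 y_4=-3
S(5/2) = -2577/2576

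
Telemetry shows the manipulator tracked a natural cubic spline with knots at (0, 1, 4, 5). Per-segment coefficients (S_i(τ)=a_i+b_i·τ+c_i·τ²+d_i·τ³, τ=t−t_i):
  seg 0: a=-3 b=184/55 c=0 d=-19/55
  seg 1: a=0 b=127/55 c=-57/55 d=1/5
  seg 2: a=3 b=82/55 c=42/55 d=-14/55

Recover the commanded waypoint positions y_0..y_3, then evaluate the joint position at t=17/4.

y_0 = S_0(0) = a_0 = -3
y_1 = S_1(0) = a_1 = 0
y_2 = S_2(0) = a_2 = 3
y_3 = S_2(1) = 5
t_q=17/4 is in segment 2 (τ=1/4); S_2(τ)=6013/1760

y_0=-3 y_1=0 y_2=3 y_3=5
S(17/4) = 6013/1760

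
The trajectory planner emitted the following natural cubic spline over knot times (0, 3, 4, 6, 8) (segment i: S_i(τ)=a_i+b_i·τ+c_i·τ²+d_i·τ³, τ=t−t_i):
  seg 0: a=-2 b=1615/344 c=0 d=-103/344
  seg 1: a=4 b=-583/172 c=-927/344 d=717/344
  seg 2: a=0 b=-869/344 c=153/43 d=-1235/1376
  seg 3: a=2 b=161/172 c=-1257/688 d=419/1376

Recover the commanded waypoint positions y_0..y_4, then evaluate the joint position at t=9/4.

y_0 = S_0(0) = a_0 = -2
y_1 = S_1(0) = a_1 = 4
y_2 = S_2(0) = a_2 = 0
y_3 = S_3(0) = a_3 = 2
y_4 = S_3(2) = -1
t_q=9/4 is in segment 0 (τ=9/4); S_0(τ)=113441/22016

y_0=-2 y_1=4 y_2=0 y_3=2 y_4=-1
S(9/4) = 113441/22016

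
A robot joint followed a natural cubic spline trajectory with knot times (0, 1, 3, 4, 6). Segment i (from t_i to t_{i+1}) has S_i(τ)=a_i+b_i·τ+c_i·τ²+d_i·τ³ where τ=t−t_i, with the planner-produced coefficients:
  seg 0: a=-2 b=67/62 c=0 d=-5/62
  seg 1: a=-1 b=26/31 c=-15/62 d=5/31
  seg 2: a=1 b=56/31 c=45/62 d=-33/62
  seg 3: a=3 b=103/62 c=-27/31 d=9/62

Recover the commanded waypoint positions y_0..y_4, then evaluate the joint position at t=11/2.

y_0=-2 y_1=-1 y_2=1 y_3=3 y_4=4
S(11/2) = 1995/496

y_0 = S_0(0) = a_0 = -2
y_1 = S_1(0) = a_1 = -1
y_2 = S_2(0) = a_2 = 1
y_3 = S_3(0) = a_3 = 3
y_4 = S_3(2) = 4
t_q=11/2 is in segment 3 (τ=3/2); S_3(τ)=1995/496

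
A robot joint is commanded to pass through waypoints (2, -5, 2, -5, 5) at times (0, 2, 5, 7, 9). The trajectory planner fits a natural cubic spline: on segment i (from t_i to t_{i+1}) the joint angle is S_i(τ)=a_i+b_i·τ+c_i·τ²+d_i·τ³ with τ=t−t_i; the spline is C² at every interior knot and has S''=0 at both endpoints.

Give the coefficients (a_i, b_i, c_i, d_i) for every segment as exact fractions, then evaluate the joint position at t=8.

Δ: Δ0=-7/2, Δ1=7/3, Δ2=-7/2, Δ3=5
row 1: diag=10, rhs=35; c'=3/10, d'=7/2
row 2: denom=10−3·3/10=91/10; d'=(-35−3·7/2)/(91/10)=-5
row 3: denom=8−2·20/91=688/91; d'=(51−2·-5)/(688/91)=5551/688
back: M3=5551/688
back: M2=-5−20/91·5551/688=-1165/172
back: M1=7/2−3/10·-1165/172=1903/344
M: M0=0, M1=1903/344, M2=-1165/172, M3=5551/688, M4=0
seg 0: a=2, c=M0/2=0, d=(M1−M0)/(6·2)=1903/4128, b=Δ0−h0·(2M0+M1)/6=-5515/1032
seg 1: a=-5, c=M1/2=1903/688, d=(M2−M1)/(6·3)=-1411/2064, b=Δ1−h1·(2M1+M2)/6=97/516
seg 2: a=2, c=M2/2=-1165/344, d=(M3−M2)/(6·2)=10211/8256, b=Δ2−h2·(2M2+M3)/6=-3455/2064
seg 3: a=-5, c=M3/2=5551/1376, d=(M4−M3)/(6·2)=-5551/8256, b=Δ3−h3·(2M3+M4)/6=-391/1032
t_q=8 → seg 3, τ=1; S=-5+-391/1032·τ+5551/1376·τ²+-5551/8256·τ³=-5551/2752

  seg 0: a=2 b=-5515/1032 c=0 d=1903/4128
  seg 1: a=-5 b=97/516 c=1903/688 d=-1411/2064
  seg 2: a=2 b=-3455/2064 c=-1165/344 d=10211/8256
  seg 3: a=-5 b=-391/1032 c=5551/1376 d=-5551/8256
S(8) = -5551/2752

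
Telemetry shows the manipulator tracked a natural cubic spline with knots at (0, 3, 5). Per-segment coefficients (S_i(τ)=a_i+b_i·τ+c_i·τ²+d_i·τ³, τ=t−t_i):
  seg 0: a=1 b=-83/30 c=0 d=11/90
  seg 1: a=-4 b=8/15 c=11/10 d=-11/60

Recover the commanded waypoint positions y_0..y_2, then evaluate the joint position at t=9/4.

y_0 = S_0(0) = a_0 = 1
y_1 = S_1(0) = a_1 = -4
y_2 = S_1(2) = 0
t_q=9/4 is in segment 0 (τ=9/4); S_0(τ)=-2453/640

y_0=1 y_1=-4 y_2=0
S(9/4) = -2453/640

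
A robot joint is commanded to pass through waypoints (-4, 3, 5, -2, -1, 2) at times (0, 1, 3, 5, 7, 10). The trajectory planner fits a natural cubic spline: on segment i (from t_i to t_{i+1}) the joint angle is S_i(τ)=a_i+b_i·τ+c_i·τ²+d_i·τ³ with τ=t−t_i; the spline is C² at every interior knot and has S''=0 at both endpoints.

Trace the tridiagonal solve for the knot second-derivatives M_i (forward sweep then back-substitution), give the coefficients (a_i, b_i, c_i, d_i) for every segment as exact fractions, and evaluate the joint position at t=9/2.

  seg 0: a=-4 b=3037/388 c=0 d=-321/388
  seg 1: a=3 b=1037/194 c=-963/388 d=15/97
  seg 2: a=5 b=-529/194 c=-603/388 d=453/776
  seg 3: a=-2 b=-188/97 c=189/97 d=-283/776
  seg 4: a=-1 b=287/194 c=-93/388 d=31/1164
S(9/2) = -3829/6208

Δ: Δ0=7, Δ1=1, Δ2=-7/2, Δ3=1/2, Δ4=1
row 1: diag=6, rhs=-36; c'=1/3, d'=-6
row 2: denom=8−2·1/3=22/3; d'=(-27−2·-6)/(22/3)=-45/22
row 3: denom=8−2·3/11=82/11; d'=(24−2·-45/22)/(82/11)=309/82
row 4: denom=10−2·11/41=388/41; d'=(3−2·309/82)/(388/41)=-93/194
back: M4=-93/194
back: M3=309/82−11/41·-93/194=378/97
back: M2=-45/22−3/11·378/97=-603/194
back: M1=-6−1/3·-603/194=-963/194
M: M0=0, M1=-963/194, M2=-603/194, M3=378/97, M4=-93/194, M5=0
seg 0: a=-4, c=M0/2=0, d=(M1−M0)/(6·1)=-321/388, b=Δ0−h0·(2M0+M1)/6=3037/388
seg 1: a=3, c=M1/2=-963/388, d=(M2−M1)/(6·2)=15/97, b=Δ1−h1·(2M1+M2)/6=1037/194
seg 2: a=5, c=M2/2=-603/388, d=(M3−M2)/(6·2)=453/776, b=Δ2−h2·(2M2+M3)/6=-529/194
seg 3: a=-2, c=M3/2=189/97, d=(M4−M3)/(6·2)=-283/776, b=Δ3−h3·(2M3+M4)/6=-188/97
seg 4: a=-1, c=M4/2=-93/388, d=(M5−M4)/(6·3)=31/1164, b=Δ4−h4·(2M4+M5)/6=287/194
t_q=9/2 → seg 2, τ=3/2; S=5+-529/194·τ+-603/388·τ²+453/776·τ³=-3829/6208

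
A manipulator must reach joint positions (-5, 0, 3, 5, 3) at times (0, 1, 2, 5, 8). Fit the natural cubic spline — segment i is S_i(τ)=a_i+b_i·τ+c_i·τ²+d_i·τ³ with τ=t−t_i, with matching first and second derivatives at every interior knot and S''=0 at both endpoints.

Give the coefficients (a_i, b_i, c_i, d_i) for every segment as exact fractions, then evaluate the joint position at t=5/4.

  seg 0: a=-5 b=305/56 c=0 d=-25/56
  seg 1: a=0 b=115/28 c=-75/56 d=13/56
  seg 2: a=3 b=17/8 c=-9/14 d=79/1512
  seg 3: a=5 b=-9/28 c=-29/168 d=29/1512
S(5/4) = 3393/3584

Δ: Δ0=5, Δ1=3, Δ2=2/3, Δ3=-2/3
row 1: diag=4, rhs=-12; c'=1/4, d'=-3
row 2: denom=8−1·1/4=31/4; d'=(-14−1·-3)/(31/4)=-44/31
row 3: denom=12−3·12/31=336/31; d'=(-8−3·-44/31)/(336/31)=-29/84
back: M3=-29/84
back: M2=-44/31−12/31·-29/84=-9/7
back: M1=-3−1/4·-9/7=-75/28
M: M0=0, M1=-75/28, M2=-9/7, M3=-29/84, M4=0
seg 0: a=-5, c=M0/2=0, d=(M1−M0)/(6·1)=-25/56, b=Δ0−h0·(2M0+M1)/6=305/56
seg 1: a=0, c=M1/2=-75/56, d=(M2−M1)/(6·1)=13/56, b=Δ1−h1·(2M1+M2)/6=115/28
seg 2: a=3, c=M2/2=-9/14, d=(M3−M2)/(6·3)=79/1512, b=Δ2−h2·(2M2+M3)/6=17/8
seg 3: a=5, c=M3/2=-29/168, d=(M4−M3)/(6·3)=29/1512, b=Δ3−h3·(2M3+M4)/6=-9/28
t_q=5/4 → seg 1, τ=1/4; S=0+115/28·τ+-75/56·τ²+13/56·τ³=3393/3584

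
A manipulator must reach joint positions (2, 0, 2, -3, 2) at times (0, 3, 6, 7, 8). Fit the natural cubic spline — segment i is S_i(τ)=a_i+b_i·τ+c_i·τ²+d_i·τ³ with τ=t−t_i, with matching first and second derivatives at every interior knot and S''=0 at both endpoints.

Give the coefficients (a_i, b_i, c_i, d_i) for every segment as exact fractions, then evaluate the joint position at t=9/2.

  seg 0: a=2 b=-107/56 c=0 d=209/1512
  seg 1: a=0 b=51/28 c=209/168 d=-821/1512
  seg 2: a=2 b=-43/8 c=-51/14 d=225/56
  seg 3: a=-3 b=-17/28 c=471/56 d=-157/56
S(9/2) = 1657/448

Δ: Δ0=-2/3, Δ1=2/3, Δ2=-5, Δ3=5
row 1: diag=12, rhs=8; c'=1/4, d'=2/3
row 2: denom=8−3·1/4=29/4; d'=(-34−3·2/3)/(29/4)=-144/29
row 3: denom=4−1·4/29=112/29; d'=(60−1·-144/29)/(112/29)=471/28
back: M3=471/28
back: M2=-144/29−4/29·471/28=-51/7
back: M1=2/3−1/4·-51/7=209/84
M: M0=0, M1=209/84, M2=-51/7, M3=471/28, M4=0
seg 0: a=2, c=M0/2=0, d=(M1−M0)/(6·3)=209/1512, b=Δ0−h0·(2M0+M1)/6=-107/56
seg 1: a=0, c=M1/2=209/168, d=(M2−M1)/(6·3)=-821/1512, b=Δ1−h1·(2M1+M2)/6=51/28
seg 2: a=2, c=M2/2=-51/14, d=(M3−M2)/(6·1)=225/56, b=Δ2−h2·(2M2+M3)/6=-43/8
seg 3: a=-3, c=M3/2=471/56, d=(M4−M3)/(6·1)=-157/56, b=Δ3−h3·(2M3+M4)/6=-17/28
t_q=9/2 → seg 1, τ=3/2; S=0+51/28·τ+209/168·τ²+-821/1512·τ³=1657/448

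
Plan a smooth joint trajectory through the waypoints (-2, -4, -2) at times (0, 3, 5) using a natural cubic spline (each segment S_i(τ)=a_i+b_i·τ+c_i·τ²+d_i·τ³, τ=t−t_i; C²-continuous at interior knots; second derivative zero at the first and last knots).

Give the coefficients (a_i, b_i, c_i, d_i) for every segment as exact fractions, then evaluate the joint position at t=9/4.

Δ: Δ0=-2/3, Δ1=1
row 1: diag=10, rhs=10; c'=1/5, d'=1
back: M1=1
M: M0=0, M1=1, M2=0
seg 0: a=-2, c=M0/2=0, d=(M1−M0)/(6·3)=1/18, b=Δ0−h0·(2M0+M1)/6=-7/6
seg 1: a=-4, c=M1/2=1/2, d=(M2−M1)/(6·2)=-1/12, b=Δ1−h1·(2M1+M2)/6=1/3
t_q=9/4 → seg 0, τ=9/4; S=-2+-7/6·τ+0·τ²+1/18·τ³=-511/128

  seg 0: a=-2 b=-7/6 c=0 d=1/18
  seg 1: a=-4 b=1/3 c=1/2 d=-1/12
S(9/4) = -511/128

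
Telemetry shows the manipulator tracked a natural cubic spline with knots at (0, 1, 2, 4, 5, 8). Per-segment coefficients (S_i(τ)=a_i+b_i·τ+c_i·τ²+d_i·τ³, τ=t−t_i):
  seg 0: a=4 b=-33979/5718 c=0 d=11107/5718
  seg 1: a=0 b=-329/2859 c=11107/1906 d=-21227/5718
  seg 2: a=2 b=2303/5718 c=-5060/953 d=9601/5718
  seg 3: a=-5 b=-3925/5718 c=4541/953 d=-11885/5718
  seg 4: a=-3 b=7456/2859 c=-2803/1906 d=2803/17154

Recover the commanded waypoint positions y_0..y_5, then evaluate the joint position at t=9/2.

y_0 = S_0(0) = a_0 = 4
y_1 = S_1(0) = a_1 = 0
y_2 = S_2(0) = a_2 = 2
y_3 = S_3(0) = a_3 = -5
y_4 = S_4(0) = a_4 = -3
y_5 = S_4(3) = -4
t_q=9/2 is in segment 3 (τ=1/2); S_3(τ)=-67271/15248

y_0=4 y_1=0 y_2=2 y_3=-5 y_4=-3 y_5=-4
S(9/2) = -67271/15248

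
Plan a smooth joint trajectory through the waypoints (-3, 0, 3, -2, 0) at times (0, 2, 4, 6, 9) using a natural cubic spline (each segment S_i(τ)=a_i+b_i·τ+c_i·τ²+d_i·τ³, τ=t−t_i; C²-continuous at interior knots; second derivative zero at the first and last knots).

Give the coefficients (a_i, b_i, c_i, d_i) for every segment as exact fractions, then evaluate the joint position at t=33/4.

  seg 0: a=-3 b=250/213 c=0 d=139/1704
  seg 1: a=0 b=917/426 c=139/284 d=-695/1704
  seg 2: a=3 b=-167/213 c=-139/71 d=937/1704
  seg 3: a=-2 b=-859/426 c=381/284 d=-127/852
S(33/4) = -26233/18176

Δ: Δ0=3/2, Δ1=3/2, Δ2=-5/2, Δ3=2/3
row 1: diag=8, rhs=0; c'=1/4, d'=0
row 2: denom=8−2·1/4=15/2; d'=(-24−2·0)/(15/2)=-16/5
row 3: denom=10−2·4/15=142/15; d'=(19−2·-16/5)/(142/15)=381/142
back: M3=381/142
back: M2=-16/5−4/15·381/142=-278/71
back: M1=0−1/4·-278/71=139/142
M: M0=0, M1=139/142, M2=-278/71, M3=381/142, M4=0
seg 0: a=-3, c=M0/2=0, d=(M1−M0)/(6·2)=139/1704, b=Δ0−h0·(2M0+M1)/6=250/213
seg 1: a=0, c=M1/2=139/284, d=(M2−M1)/(6·2)=-695/1704, b=Δ1−h1·(2M1+M2)/6=917/426
seg 2: a=3, c=M2/2=-139/71, d=(M3−M2)/(6·2)=937/1704, b=Δ2−h2·(2M2+M3)/6=-167/213
seg 3: a=-2, c=M3/2=381/284, d=(M4−M3)/(6·3)=-127/852, b=Δ3−h3·(2M3+M4)/6=-859/426
t_q=33/4 → seg 3, τ=9/4; S=-2+-859/426·τ+381/284·τ²+-127/852·τ³=-26233/18176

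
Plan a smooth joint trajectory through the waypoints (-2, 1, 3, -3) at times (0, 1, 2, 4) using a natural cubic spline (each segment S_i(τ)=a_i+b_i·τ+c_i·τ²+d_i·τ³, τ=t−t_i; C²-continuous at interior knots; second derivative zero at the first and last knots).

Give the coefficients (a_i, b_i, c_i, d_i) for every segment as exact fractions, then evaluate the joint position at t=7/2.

  seg 0: a=-2 b=70/23 c=0 d=-1/23
  seg 1: a=1 b=67/23 c=-3/23 d=-18/23
  seg 2: a=3 b=7/23 c=-57/23 d=19/46
S(7/2) = -267/368

Δ: Δ0=3, Δ1=2, Δ2=-3
row 1: diag=4, rhs=-6; c'=1/4, d'=-3/2
row 2: denom=6−1·1/4=23/4; d'=(-30−1·-3/2)/(23/4)=-114/23
back: M2=-114/23
back: M1=-3/2−1/4·-114/23=-6/23
M: M0=0, M1=-6/23, M2=-114/23, M3=0
seg 0: a=-2, c=M0/2=0, d=(M1−M0)/(6·1)=-1/23, b=Δ0−h0·(2M0+M1)/6=70/23
seg 1: a=1, c=M1/2=-3/23, d=(M2−M1)/(6·1)=-18/23, b=Δ1−h1·(2M1+M2)/6=67/23
seg 2: a=3, c=M2/2=-57/23, d=(M3−M2)/(6·2)=19/46, b=Δ2−h2·(2M2+M3)/6=7/23
t_q=7/2 → seg 2, τ=3/2; S=3+7/23·τ+-57/23·τ²+19/46·τ³=-267/368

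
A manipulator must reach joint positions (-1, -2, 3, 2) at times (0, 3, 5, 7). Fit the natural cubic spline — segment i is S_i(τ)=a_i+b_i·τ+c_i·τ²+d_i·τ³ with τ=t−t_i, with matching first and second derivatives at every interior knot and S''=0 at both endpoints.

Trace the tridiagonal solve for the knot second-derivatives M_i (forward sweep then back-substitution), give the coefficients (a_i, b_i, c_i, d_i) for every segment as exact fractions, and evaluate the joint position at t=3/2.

Δ: Δ0=-1/3, Δ1=5/2, Δ2=-1/2
row 1: diag=10, rhs=17; c'=1/5, d'=17/10
row 2: denom=8−2·1/5=38/5; d'=(-18−2·17/10)/(38/5)=-107/38
back: M2=-107/38
back: M1=17/10−1/5·-107/38=43/19
M: M0=0, M1=43/19, M2=-107/38, M3=0
seg 0: a=-1, c=M0/2=0, d=(M1−M0)/(6·3)=43/342, b=Δ0−h0·(2M0+M1)/6=-167/114
seg 1: a=-2, c=M1/2=43/38, d=(M2−M1)/(6·2)=-193/456, b=Δ1−h1·(2M1+M2)/6=110/57
seg 2: a=3, c=M2/2=-107/76, d=(M3−M2)/(6·2)=107/456, b=Δ2−h2·(2M2+M3)/6=157/114
t_q=3/2 → seg 0, τ=3/2; S=-1+-167/114·τ+0·τ²+43/342·τ³=-843/304

  seg 0: a=-1 b=-167/114 c=0 d=43/342
  seg 1: a=-2 b=110/57 c=43/38 d=-193/456
  seg 2: a=3 b=157/114 c=-107/76 d=107/456
S(3/2) = -843/304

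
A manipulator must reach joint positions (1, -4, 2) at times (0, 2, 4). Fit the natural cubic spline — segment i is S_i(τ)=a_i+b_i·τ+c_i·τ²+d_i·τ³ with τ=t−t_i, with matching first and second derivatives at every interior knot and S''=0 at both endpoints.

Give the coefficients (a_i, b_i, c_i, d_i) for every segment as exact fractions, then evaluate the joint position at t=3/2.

Δ: Δ0=-5/2, Δ1=3
row 1: diag=8, rhs=33; c'=1/4, d'=33/8
back: M1=33/8
M: M0=0, M1=33/8, M2=0
seg 0: a=1, c=M0/2=0, d=(M1−M0)/(6·2)=11/32, b=Δ0−h0·(2M0+M1)/6=-31/8
seg 1: a=-4, c=M1/2=33/16, d=(M2−M1)/(6·2)=-11/32, b=Δ1−h1·(2M1+M2)/6=1/4
t_q=3/2 → seg 0, τ=3/2; S=1+-31/8·τ+0·τ²+11/32·τ³=-935/256

  seg 0: a=1 b=-31/8 c=0 d=11/32
  seg 1: a=-4 b=1/4 c=33/16 d=-11/32
S(3/2) = -935/256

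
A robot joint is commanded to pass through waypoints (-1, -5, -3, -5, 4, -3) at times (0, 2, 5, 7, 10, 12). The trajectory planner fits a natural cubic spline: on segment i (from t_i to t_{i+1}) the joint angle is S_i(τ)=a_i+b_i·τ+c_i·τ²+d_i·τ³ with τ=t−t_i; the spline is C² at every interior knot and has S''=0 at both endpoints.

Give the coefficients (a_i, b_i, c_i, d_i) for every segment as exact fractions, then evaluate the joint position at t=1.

  seg 0: a=-1 b=-7342/2627 c=0 d=522/2627
  seg 1: a=-5 b=-1078/2627 c=3132/2627 d=-19700/70929
  seg 2: a=-3 b=-1986/2627 c=-10304/7881 d=505/852
  seg 3: a=-5 b=8881/7881 c=35447/15762 d=-76817/141858
  seg 4: a=4 b=-7/15762 c=-6895/2627 d=6895/15762
S(1) = -9447/2627

Δ: Δ0=-2, Δ1=2/3, Δ2=-1, Δ3=3, Δ4=-7/2
row 1: diag=10, rhs=16; c'=3/10, d'=8/5
row 2: denom=10−3·3/10=91/10; d'=(-10−3·8/5)/(91/10)=-148/91
row 3: denom=10−2·20/91=870/91; d'=(24−2·-148/91)/(870/91)=248/87
row 4: denom=10−3·91/290=2627/290; d'=(-39−3·248/87)/(2627/290)=-13790/2627
back: M4=-13790/2627
back: M3=248/87−91/290·-13790/2627=35447/7881
back: M2=-148/91−20/91·35447/7881=-20608/7881
back: M1=8/5−3/10·-20608/7881=6264/2627
M: M0=0, M1=6264/2627, M2=-20608/7881, M3=35447/7881, M4=-13790/2627, M5=0
seg 0: a=-1, c=M0/2=0, d=(M1−M0)/(6·2)=522/2627, b=Δ0−h0·(2M0+M1)/6=-7342/2627
seg 1: a=-5, c=M1/2=3132/2627, d=(M2−M1)/(6·3)=-19700/70929, b=Δ1−h1·(2M1+M2)/6=-1078/2627
seg 2: a=-3, c=M2/2=-10304/7881, d=(M3−M2)/(6·2)=505/852, b=Δ2−h2·(2M2+M3)/6=-1986/2627
seg 3: a=-5, c=M3/2=35447/15762, d=(M4−M3)/(6·3)=-76817/141858, b=Δ3−h3·(2M3+M4)/6=8881/7881
seg 4: a=4, c=M4/2=-6895/2627, d=(M5−M4)/(6·2)=6895/15762, b=Δ4−h4·(2M4+M5)/6=-7/15762
t_q=1 → seg 0, τ=1; S=-1+-7342/2627·τ+0·τ²+522/2627·τ³=-9447/2627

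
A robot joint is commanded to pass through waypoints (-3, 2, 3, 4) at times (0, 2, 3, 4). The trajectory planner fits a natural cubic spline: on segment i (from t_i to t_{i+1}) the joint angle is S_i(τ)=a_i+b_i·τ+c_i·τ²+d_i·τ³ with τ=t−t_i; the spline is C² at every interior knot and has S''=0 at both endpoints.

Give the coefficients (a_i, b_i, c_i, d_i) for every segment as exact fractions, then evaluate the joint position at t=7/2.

  seg 0: a=-3 b=139/46 c=0 d=-3/23
  seg 1: a=2 b=67/46 c=-18/23 d=15/46
  seg 2: a=3 b=20/23 c=9/46 d=-3/46
S(7/2) = 1279/368

Δ: Δ0=5/2, Δ1=1, Δ2=1
row 1: diag=6, rhs=-9; c'=1/6, d'=-3/2
row 2: denom=4−1·1/6=23/6; d'=(0−1·-3/2)/(23/6)=9/23
back: M2=9/23
back: M1=-3/2−1/6·9/23=-36/23
M: M0=0, M1=-36/23, M2=9/23, M3=0
seg 0: a=-3, c=M0/2=0, d=(M1−M0)/(6·2)=-3/23, b=Δ0−h0·(2M0+M1)/6=139/46
seg 1: a=2, c=M1/2=-18/23, d=(M2−M1)/(6·1)=15/46, b=Δ1−h1·(2M1+M2)/6=67/46
seg 2: a=3, c=M2/2=9/46, d=(M3−M2)/(6·1)=-3/46, b=Δ2−h2·(2M2+M3)/6=20/23
t_q=7/2 → seg 2, τ=1/2; S=3+20/23·τ+9/46·τ²+-3/46·τ³=1279/368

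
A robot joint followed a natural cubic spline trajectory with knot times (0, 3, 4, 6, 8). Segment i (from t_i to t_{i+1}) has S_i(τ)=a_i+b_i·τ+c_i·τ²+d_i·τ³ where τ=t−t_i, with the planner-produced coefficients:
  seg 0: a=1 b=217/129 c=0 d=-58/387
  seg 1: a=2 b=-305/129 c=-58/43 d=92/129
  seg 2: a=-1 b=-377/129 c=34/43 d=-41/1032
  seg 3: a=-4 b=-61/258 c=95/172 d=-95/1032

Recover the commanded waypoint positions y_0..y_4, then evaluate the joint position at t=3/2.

y_0=1 y_1=2 y_2=-1 y_3=-4 y_4=-3
S(3/2) = 519/172

y_0 = S_0(0) = a_0 = 1
y_1 = S_1(0) = a_1 = 2
y_2 = S_2(0) = a_2 = -1
y_3 = S_3(0) = a_3 = -4
y_4 = S_3(2) = -3
t_q=3/2 is in segment 0 (τ=3/2); S_0(τ)=519/172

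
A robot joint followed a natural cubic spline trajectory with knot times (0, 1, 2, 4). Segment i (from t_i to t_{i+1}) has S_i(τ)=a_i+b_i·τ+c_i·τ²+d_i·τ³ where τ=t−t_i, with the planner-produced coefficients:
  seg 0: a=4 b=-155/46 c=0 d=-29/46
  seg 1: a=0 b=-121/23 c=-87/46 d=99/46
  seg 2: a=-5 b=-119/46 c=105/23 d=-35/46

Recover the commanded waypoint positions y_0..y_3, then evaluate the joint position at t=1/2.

y_0=4 y_1=0 y_2=-5 y_3=2
S(1/2) = 823/368

y_0 = S_0(0) = a_0 = 4
y_1 = S_1(0) = a_1 = 0
y_2 = S_2(0) = a_2 = -5
y_3 = S_2(2) = 2
t_q=1/2 is in segment 0 (τ=1/2); S_0(τ)=823/368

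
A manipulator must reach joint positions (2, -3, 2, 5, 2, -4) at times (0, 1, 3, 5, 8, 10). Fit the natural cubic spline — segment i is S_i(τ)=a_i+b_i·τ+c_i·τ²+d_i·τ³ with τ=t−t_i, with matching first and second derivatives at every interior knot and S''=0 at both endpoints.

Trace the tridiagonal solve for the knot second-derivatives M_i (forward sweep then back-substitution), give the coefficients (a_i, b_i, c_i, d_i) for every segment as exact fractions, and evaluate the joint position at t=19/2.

Δ: Δ0=-5, Δ1=5/2, Δ2=3/2, Δ3=-1, Δ4=-3
row 1: diag=6, rhs=45; c'=1/3, d'=15/2
row 2: denom=8−2·1/3=22/3; d'=(-6−2·15/2)/(22/3)=-63/22
row 3: denom=10−2·3/11=104/11; d'=(-15−2·-63/22)/(104/11)=-51/52
row 4: denom=10−3·33/104=941/104; d'=(-12−3·-51/52)/(941/104)=-942/941
back: M4=-942/941
back: M3=-51/52−33/104·-942/941=-624/941
back: M2=-63/22−3/11·-624/941=-5049/1882
back: M1=15/2−1/3·-5049/1882=7899/941
M: M0=0, M1=7899/941, M2=-5049/1882, M3=-624/941, M4=-942/941, M5=0
seg 0: a=2, c=M0/2=0, d=(M1−M0)/(6·1)=2633/1882, b=Δ0−h0·(2M0+M1)/6=-12043/1882
seg 1: a=-3, c=M1/2=7899/1882, d=(M2−M1)/(6·2)=-6949/7528, b=Δ1−h1·(2M1+M2)/6=-2072/941
seg 2: a=2, c=M2/2=-5049/3764, d=(M3−M2)/(6·2)=1267/7528, b=Δ2−h2·(2M2+M3)/6=6605/1882
seg 3: a=5, c=M3/2=-312/941, d=(M4−M3)/(6·3)=-53/2823, b=Δ3−h3·(2M3+M4)/6=154/941
seg 4: a=2, c=M4/2=-471/941, d=(M5−M4)/(6·2)=157/1882, b=Δ4−h4·(2M4+M5)/6=-2195/941
t_q=19/2 → seg 4, τ=3/2; S=2+-2195/941·τ+-471/941·τ²+157/1882·τ³=-35285/15056

  seg 0: a=2 b=-12043/1882 c=0 d=2633/1882
  seg 1: a=-3 b=-2072/941 c=7899/1882 d=-6949/7528
  seg 2: a=2 b=6605/1882 c=-5049/3764 d=1267/7528
  seg 3: a=5 b=154/941 c=-312/941 d=-53/2823
  seg 4: a=2 b=-2195/941 c=-471/941 d=157/1882
S(19/2) = -35285/15056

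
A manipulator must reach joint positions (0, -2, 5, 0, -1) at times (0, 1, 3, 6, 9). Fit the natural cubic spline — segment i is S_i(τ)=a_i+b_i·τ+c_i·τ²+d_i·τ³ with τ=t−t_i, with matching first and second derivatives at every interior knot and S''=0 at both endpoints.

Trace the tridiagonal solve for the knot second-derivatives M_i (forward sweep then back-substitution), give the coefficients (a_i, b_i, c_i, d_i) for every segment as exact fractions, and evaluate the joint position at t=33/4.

Δ: Δ0=-2, Δ1=7/2, Δ2=-5/3, Δ3=-1/3
row 1: diag=6, rhs=33; c'=1/3, d'=11/2
row 2: denom=10−2·1/3=28/3; d'=(-31−2·11/2)/(28/3)=-9/2
row 3: denom=12−3·9/28=309/28; d'=(8−3·-9/2)/(309/28)=602/309
back: M3=602/309
back: M2=-9/2−9/28·602/309=-528/103
back: M1=11/2−1/3·-528/103=1485/206
M: M0=0, M1=1485/206, M2=-528/103, M3=602/309, M4=0
seg 0: a=0, c=M0/2=0, d=(M1−M0)/(6·1)=495/412, b=Δ0−h0·(2M0+M1)/6=-1319/412
seg 1: a=-2, c=M1/2=1485/412, d=(M2−M1)/(6·2)=-847/824, b=Δ1−h1·(2M1+M2)/6=83/206
seg 2: a=5, c=M2/2=-264/103, d=(M3−M2)/(6·3)=1093/2781, b=Δ2−h2·(2M2+M3)/6=256/103
seg 3: a=0, c=M3/2=301/309, d=(M4−M3)/(6·3)=-301/2781, b=Δ3−h3·(2M3+M4)/6=-235/103
t_q=33/4 → seg 3, τ=9/4; S=0+-235/103·τ+301/309·τ²+-301/2781·τ³=-9459/6592

  seg 0: a=0 b=-1319/412 c=0 d=495/412
  seg 1: a=-2 b=83/206 c=1485/412 d=-847/824
  seg 2: a=5 b=256/103 c=-264/103 d=1093/2781
  seg 3: a=0 b=-235/103 c=301/309 d=-301/2781
S(33/4) = -9459/6592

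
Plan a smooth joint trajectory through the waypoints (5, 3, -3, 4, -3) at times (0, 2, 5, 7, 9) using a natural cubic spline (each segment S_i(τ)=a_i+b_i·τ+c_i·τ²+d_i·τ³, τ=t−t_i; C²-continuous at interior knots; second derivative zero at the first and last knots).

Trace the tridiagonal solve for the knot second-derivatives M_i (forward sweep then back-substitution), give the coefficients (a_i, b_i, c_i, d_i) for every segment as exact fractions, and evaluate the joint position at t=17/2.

Δ: Δ0=-1, Δ1=-2, Δ2=7/2, Δ3=-7/2
row 1: diag=10, rhs=-6; c'=3/10, d'=-3/5
row 2: denom=10−3·3/10=91/10; d'=(33−3·-3/5)/(91/10)=348/91
row 3: denom=8−2·20/91=688/91; d'=(-42−2·348/91)/(688/91)=-2259/344
back: M3=-2259/344
back: M2=348/91−20/91·-2259/344=453/86
back: M1=-3/5−3/10·453/86=-375/172
M: M0=0, M1=-375/172, M2=453/86, M3=-2259/344, M4=0
seg 0: a=5, c=M0/2=0, d=(M1−M0)/(6·2)=-125/688, b=Δ0−h0·(2M0+M1)/6=-47/172
seg 1: a=3, c=M1/2=-375/344, d=(M2−M1)/(6·3)=427/1032, b=Δ1−h1·(2M1+M2)/6=-211/86
seg 2: a=-3, c=M2/2=453/172, d=(M3−M2)/(6·2)=-1357/1376, b=Δ2−h2·(2M2+M3)/6=749/344
seg 3: a=4, c=M3/2=-2259/688, d=(M4−M3)/(6·2)=753/1376, b=Δ3−h3·(2M3+M4)/6=151/172
t_q=17/2 → seg 3, τ=3/2; S=4+151/172·τ+-2259/688·τ²+753/1376·τ³=-2465/11008

  seg 0: a=5 b=-47/172 c=0 d=-125/688
  seg 1: a=3 b=-211/86 c=-375/344 d=427/1032
  seg 2: a=-3 b=749/344 c=453/172 d=-1357/1376
  seg 3: a=4 b=151/172 c=-2259/688 d=753/1376
S(17/2) = -2465/11008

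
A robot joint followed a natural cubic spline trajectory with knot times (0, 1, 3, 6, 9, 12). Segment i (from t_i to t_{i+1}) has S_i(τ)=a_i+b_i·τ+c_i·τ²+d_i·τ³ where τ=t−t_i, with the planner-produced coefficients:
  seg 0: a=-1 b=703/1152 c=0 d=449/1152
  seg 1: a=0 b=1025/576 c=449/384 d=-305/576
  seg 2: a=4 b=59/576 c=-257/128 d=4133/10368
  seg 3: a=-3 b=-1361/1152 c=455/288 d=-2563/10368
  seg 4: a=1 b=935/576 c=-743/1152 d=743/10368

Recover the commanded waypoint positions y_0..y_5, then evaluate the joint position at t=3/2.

y_0=-1 y_1=0 y_2=4 y_3=-3 y_4=1 y_5=2
S(3/2) = 857/768

y_0 = S_0(0) = a_0 = -1
y_1 = S_1(0) = a_1 = 0
y_2 = S_2(0) = a_2 = 4
y_3 = S_3(0) = a_3 = -3
y_4 = S_4(0) = a_4 = 1
y_5 = S_4(3) = 2
t_q=3/2 is in segment 1 (τ=1/2); S_1(τ)=857/768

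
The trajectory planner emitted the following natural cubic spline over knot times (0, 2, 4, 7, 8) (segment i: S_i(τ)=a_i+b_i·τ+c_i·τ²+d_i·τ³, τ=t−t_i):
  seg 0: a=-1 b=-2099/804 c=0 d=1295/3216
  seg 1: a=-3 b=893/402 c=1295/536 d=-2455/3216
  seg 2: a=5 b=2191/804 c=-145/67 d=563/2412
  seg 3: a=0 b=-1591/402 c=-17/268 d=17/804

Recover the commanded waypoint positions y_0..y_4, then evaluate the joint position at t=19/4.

y_0 = S_0(0) = a_0 = -1
y_1 = S_1(0) = a_1 = -3
y_2 = S_2(0) = a_2 = 5
y_3 = S_3(0) = a_3 = 0
y_4 = S_3(1) = -4
t_q=19/4 is in segment 2 (τ=3/4); S_2(τ)=101625/17152

y_0=-1 y_1=-3 y_2=5 y_3=0 y_4=-4
S(19/4) = 101625/17152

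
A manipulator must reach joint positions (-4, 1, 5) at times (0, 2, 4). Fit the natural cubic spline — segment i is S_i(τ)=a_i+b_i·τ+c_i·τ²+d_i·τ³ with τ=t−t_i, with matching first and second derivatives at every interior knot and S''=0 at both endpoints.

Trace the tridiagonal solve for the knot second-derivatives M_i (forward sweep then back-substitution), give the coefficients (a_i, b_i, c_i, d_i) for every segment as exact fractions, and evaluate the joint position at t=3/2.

Δ: Δ0=5/2, Δ1=2
row 1: diag=8, rhs=-3; c'=1/4, d'=-3/8
back: M1=-3/8
M: M0=0, M1=-3/8, M2=0
seg 0: a=-4, c=M0/2=0, d=(M1−M0)/(6·2)=-1/32, b=Δ0−h0·(2M0+M1)/6=21/8
seg 1: a=1, c=M1/2=-3/16, d=(M2−M1)/(6·2)=1/32, b=Δ1−h1·(2M1+M2)/6=9/4
t_q=3/2 → seg 0, τ=3/2; S=-4+21/8·τ+0·τ²+-1/32·τ³=-43/256

  seg 0: a=-4 b=21/8 c=0 d=-1/32
  seg 1: a=1 b=9/4 c=-3/16 d=1/32
S(3/2) = -43/256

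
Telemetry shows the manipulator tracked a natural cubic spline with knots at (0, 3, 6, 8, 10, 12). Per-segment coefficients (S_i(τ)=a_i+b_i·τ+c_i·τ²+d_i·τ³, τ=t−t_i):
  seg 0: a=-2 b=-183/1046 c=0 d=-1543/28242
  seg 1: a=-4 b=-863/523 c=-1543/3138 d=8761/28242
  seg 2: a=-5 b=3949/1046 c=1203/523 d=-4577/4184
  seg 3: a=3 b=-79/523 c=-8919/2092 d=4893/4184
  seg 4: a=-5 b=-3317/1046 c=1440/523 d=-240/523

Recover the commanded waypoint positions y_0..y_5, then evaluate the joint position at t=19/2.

y_0 = S_0(0) = a_0 = -2
y_1 = S_1(0) = a_1 = -4
y_2 = S_2(0) = a_2 = -5
y_3 = S_3(0) = a_3 = 3
y_4 = S_4(0) = a_4 = -5
y_5 = S_4(2) = -4
t_q=19/2 is in segment 3 (τ=3/2); S_3(τ)=-96141/33472

y_0=-2 y_1=-4 y_2=-5 y_3=3 y_4=-5 y_5=-4
S(19/2) = -96141/33472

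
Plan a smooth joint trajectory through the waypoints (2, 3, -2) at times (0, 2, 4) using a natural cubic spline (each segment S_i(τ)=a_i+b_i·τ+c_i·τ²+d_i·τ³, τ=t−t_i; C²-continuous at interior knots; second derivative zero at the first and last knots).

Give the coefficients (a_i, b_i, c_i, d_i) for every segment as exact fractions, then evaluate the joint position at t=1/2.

Δ: Δ0=1/2, Δ1=-5/2
row 1: diag=8, rhs=-18; c'=1/4, d'=-9/4
back: M1=-9/4
M: M0=0, M1=-9/4, M2=0
seg 0: a=2, c=M0/2=0, d=(M1−M0)/(6·2)=-3/16, b=Δ0−h0·(2M0+M1)/6=5/4
seg 1: a=3, c=M1/2=-9/8, d=(M2−M1)/(6·2)=3/16, b=Δ1−h1·(2M1+M2)/6=-1
t_q=1/2 → seg 0, τ=1/2; S=2+5/4·τ+0·τ²+-3/16·τ³=333/128

  seg 0: a=2 b=5/4 c=0 d=-3/16
  seg 1: a=3 b=-1 c=-9/8 d=3/16
S(1/2) = 333/128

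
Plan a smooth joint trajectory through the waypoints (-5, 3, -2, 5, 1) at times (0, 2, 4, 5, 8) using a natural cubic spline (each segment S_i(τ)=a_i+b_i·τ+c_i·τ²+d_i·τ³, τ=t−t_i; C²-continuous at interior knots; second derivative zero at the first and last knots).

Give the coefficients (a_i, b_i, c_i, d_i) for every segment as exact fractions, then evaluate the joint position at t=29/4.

Δ: Δ0=4, Δ1=-5/2, Δ2=7, Δ3=-4/3
row 1: diag=8, rhs=-39; c'=1/4, d'=-39/8
row 2: denom=6−2·1/4=11/2; d'=(57−2·-39/8)/(11/2)=267/22
row 3: denom=8−1·2/11=86/11; d'=(-50−1·267/22)/(86/11)=-1367/172
back: M3=-1367/172
back: M2=267/22−2/11·-1367/172=584/43
back: M1=-39/8−1/4·584/43=-2845/344
M: M0=0, M1=-2845/344, M2=584/43, M3=-1367/172, M4=0
seg 0: a=-5, c=M0/2=0, d=(M1−M0)/(6·2)=-2845/4128, b=Δ0−h0·(2M0+M1)/6=6973/1032
seg 1: a=3, c=M1/2=-2845/688, d=(M2−M1)/(6·2)=7517/4128, b=Δ1−h1·(2M1+M2)/6=-781/516
seg 2: a=-2, c=M2/2=292/43, d=(M3−M2)/(6·1)=-3703/1032, b=Δ2−h2·(2M2+M3)/6=3919/1032
seg 3: a=5, c=M3/2=-1367/344, d=(M4−M3)/(6·3)=1367/3096, b=Δ3−h3·(2M3+M4)/6=3413/516
t_q=29/4 → seg 3, τ=9/4; S=5+3413/516·τ+-1367/344·τ²+1367/3096·τ³=105547/22016

  seg 0: a=-5 b=6973/1032 c=0 d=-2845/4128
  seg 1: a=3 b=-781/516 c=-2845/688 d=7517/4128
  seg 2: a=-2 b=3919/1032 c=292/43 d=-3703/1032
  seg 3: a=5 b=3413/516 c=-1367/344 d=1367/3096
S(29/4) = 105547/22016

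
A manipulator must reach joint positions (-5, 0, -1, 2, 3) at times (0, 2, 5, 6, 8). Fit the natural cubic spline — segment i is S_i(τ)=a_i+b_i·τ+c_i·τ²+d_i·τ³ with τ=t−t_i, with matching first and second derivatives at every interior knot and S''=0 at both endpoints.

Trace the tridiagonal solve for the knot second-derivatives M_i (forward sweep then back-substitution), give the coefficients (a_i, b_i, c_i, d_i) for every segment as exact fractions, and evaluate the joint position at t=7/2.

  seg 0: a=-5 b=1081/312 c=0 d=-301/1248
  seg 1: a=0 b=89/156 c=-301/208 d=55/144
  seg 2: a=-1 b=1373/624 c=207/104 d=-743/624
  seg 3: a=2 b=407/156 c=-329/208 d=329/1248
S(7/2) = -1849/1664

Δ: Δ0=5/2, Δ1=-1/3, Δ2=3, Δ3=1/2
row 1: diag=10, rhs=-17; c'=3/10, d'=-17/10
row 2: denom=8−3·3/10=71/10; d'=(20−3·-17/10)/(71/10)=251/71
row 3: denom=6−1·10/71=416/71; d'=(-15−1·251/71)/(416/71)=-329/104
back: M3=-329/104
back: M2=251/71−10/71·-329/104=207/52
back: M1=-17/10−3/10·207/52=-301/104
M: M0=0, M1=-301/104, M2=207/52, M3=-329/104, M4=0
seg 0: a=-5, c=M0/2=0, d=(M1−M0)/(6·2)=-301/1248, b=Δ0−h0·(2M0+M1)/6=1081/312
seg 1: a=0, c=M1/2=-301/208, d=(M2−M1)/(6·3)=55/144, b=Δ1−h1·(2M1+M2)/6=89/156
seg 2: a=-1, c=M2/2=207/104, d=(M3−M2)/(6·1)=-743/624, b=Δ2−h2·(2M2+M3)/6=1373/624
seg 3: a=2, c=M3/2=-329/208, d=(M4−M3)/(6·2)=329/1248, b=Δ3−h3·(2M3+M4)/6=407/156
t_q=7/2 → seg 1, τ=3/2; S=0+89/156·τ+-301/208·τ²+55/144·τ³=-1849/1664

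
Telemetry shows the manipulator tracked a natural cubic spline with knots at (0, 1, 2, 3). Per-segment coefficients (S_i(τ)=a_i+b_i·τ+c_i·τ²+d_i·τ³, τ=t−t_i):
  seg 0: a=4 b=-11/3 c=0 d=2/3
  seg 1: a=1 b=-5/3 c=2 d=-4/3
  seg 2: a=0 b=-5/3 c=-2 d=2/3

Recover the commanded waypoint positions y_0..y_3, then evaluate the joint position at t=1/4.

y_0=4 y_1=1 y_2=0 y_3=-3
S(1/4) = 99/32

y_0 = S_0(0) = a_0 = 4
y_1 = S_1(0) = a_1 = 1
y_2 = S_2(0) = a_2 = 0
y_3 = S_2(1) = -3
t_q=1/4 is in segment 0 (τ=1/4); S_0(τ)=99/32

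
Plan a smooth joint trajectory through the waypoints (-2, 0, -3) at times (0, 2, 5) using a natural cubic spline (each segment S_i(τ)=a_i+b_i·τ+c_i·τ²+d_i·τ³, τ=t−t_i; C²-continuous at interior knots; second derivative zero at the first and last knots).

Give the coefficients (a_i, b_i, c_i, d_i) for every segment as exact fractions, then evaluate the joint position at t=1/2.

  seg 0: a=-2 b=7/5 c=0 d=-1/10
  seg 1: a=0 b=1/5 c=-3/5 d=1/15
S(1/2) = -21/16

Δ: Δ0=1, Δ1=-1
row 1: diag=10, rhs=-12; c'=3/10, d'=-6/5
back: M1=-6/5
M: M0=0, M1=-6/5, M2=0
seg 0: a=-2, c=M0/2=0, d=(M1−M0)/(6·2)=-1/10, b=Δ0−h0·(2M0+M1)/6=7/5
seg 1: a=0, c=M1/2=-3/5, d=(M2−M1)/(6·3)=1/15, b=Δ1−h1·(2M1+M2)/6=1/5
t_q=1/2 → seg 0, τ=1/2; S=-2+7/5·τ+0·τ²+-1/10·τ³=-21/16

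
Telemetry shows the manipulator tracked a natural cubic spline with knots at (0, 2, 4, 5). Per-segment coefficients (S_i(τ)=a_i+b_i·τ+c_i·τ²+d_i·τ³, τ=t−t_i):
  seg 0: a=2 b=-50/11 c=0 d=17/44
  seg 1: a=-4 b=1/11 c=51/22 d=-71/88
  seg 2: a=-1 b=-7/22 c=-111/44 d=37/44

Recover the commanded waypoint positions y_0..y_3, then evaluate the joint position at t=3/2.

y_0=2 y_1=-4 y_2=-1 y_3=-3
S(3/2) = -1237/352

y_0 = S_0(0) = a_0 = 2
y_1 = S_1(0) = a_1 = -4
y_2 = S_2(0) = a_2 = -1
y_3 = S_2(1) = -3
t_q=3/2 is in segment 0 (τ=3/2); S_0(τ)=-1237/352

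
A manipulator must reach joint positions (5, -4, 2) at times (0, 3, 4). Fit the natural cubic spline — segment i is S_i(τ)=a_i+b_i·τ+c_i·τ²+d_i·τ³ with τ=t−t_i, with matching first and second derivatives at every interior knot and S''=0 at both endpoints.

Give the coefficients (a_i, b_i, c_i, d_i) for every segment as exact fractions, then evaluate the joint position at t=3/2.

  seg 0: a=5 b=-51/8 c=0 d=3/8
  seg 1: a=-4 b=15/4 c=27/8 d=-9/8
S(3/2) = -211/64

Δ: Δ0=-3, Δ1=6
row 1: diag=8, rhs=54; c'=1/8, d'=27/4
back: M1=27/4
M: M0=0, M1=27/4, M2=0
seg 0: a=5, c=M0/2=0, d=(M1−M0)/(6·3)=3/8, b=Δ0−h0·(2M0+M1)/6=-51/8
seg 1: a=-4, c=M1/2=27/8, d=(M2−M1)/(6·1)=-9/8, b=Δ1−h1·(2M1+M2)/6=15/4
t_q=3/2 → seg 0, τ=3/2; S=5+-51/8·τ+0·τ²+3/8·τ³=-211/64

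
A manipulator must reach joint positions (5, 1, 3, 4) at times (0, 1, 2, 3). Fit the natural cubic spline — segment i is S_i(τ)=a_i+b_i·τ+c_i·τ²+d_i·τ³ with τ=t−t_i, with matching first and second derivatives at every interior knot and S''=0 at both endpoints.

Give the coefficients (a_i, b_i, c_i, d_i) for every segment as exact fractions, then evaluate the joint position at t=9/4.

  seg 0: a=5 b=-17/3 c=0 d=5/3
  seg 1: a=1 b=-2/3 c=5 d=-7/3
  seg 2: a=3 b=7/3 c=-2 d=2/3
S(9/4) = 111/32

Δ: Δ0=-4, Δ1=2, Δ2=1
row 1: diag=4, rhs=36; c'=1/4, d'=9
row 2: denom=4−1·1/4=15/4; d'=(-6−1·9)/(15/4)=-4
back: M2=-4
back: M1=9−1/4·-4=10
M: M0=0, M1=10, M2=-4, M3=0
seg 0: a=5, c=M0/2=0, d=(M1−M0)/(6·1)=5/3, b=Δ0−h0·(2M0+M1)/6=-17/3
seg 1: a=1, c=M1/2=5, d=(M2−M1)/(6·1)=-7/3, b=Δ1−h1·(2M1+M2)/6=-2/3
seg 2: a=3, c=M2/2=-2, d=(M3−M2)/(6·1)=2/3, b=Δ2−h2·(2M2+M3)/6=7/3
t_q=9/4 → seg 2, τ=1/4; S=3+7/3·τ+-2·τ²+2/3·τ³=111/32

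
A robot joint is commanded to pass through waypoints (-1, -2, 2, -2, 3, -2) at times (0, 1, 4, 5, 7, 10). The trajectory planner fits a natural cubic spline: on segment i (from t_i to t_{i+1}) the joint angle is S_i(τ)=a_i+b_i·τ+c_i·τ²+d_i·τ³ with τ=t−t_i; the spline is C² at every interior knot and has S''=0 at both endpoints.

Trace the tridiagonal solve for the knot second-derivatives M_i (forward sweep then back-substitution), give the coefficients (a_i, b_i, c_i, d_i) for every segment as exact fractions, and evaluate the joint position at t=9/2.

  seg 0: a=-1 b=-2569/1500 c=0 d=1069/1500
  seg 1: a=-2 b=319/750 c=1069/500 d=-2753/4500
  seg 2: a=2 b=-4897/1500 c=-421/125 d=3949/1500
  seg 3: a=-2 b=-1577/750 c=453/100 d=-3343/3000
  seg 4: a=3 b=992/375 c=-539/250 d=539/2250
S(9/2) = -581/4000

Δ: Δ0=-1, Δ1=4/3, Δ2=-4, Δ3=5/2, Δ4=-5/3
row 1: diag=8, rhs=14; c'=3/8, d'=7/4
row 2: denom=8−3·3/8=55/8; d'=(-32−3·7/4)/(55/8)=-298/55
row 3: denom=6−1·8/55=322/55; d'=(39−1·-298/55)/(322/55)=349/46
row 4: denom=10−2·55/161=1500/161; d'=(-25−2·349/46)/(1500/161)=-539/125
back: M4=-539/125
back: M3=349/46−55/161·-539/125=453/50
back: M2=-298/55−8/55·453/50=-842/125
back: M1=7/4−3/8·-842/125=1069/250
M: M0=0, M1=1069/250, M2=-842/125, M3=453/50, M4=-539/125, M5=0
seg 0: a=-1, c=M0/2=0, d=(M1−M0)/(6·1)=1069/1500, b=Δ0−h0·(2M0+M1)/6=-2569/1500
seg 1: a=-2, c=M1/2=1069/500, d=(M2−M1)/(6·3)=-2753/4500, b=Δ1−h1·(2M1+M2)/6=319/750
seg 2: a=2, c=M2/2=-421/125, d=(M3−M2)/(6·1)=3949/1500, b=Δ2−h2·(2M2+M3)/6=-4897/1500
seg 3: a=-2, c=M3/2=453/100, d=(M4−M3)/(6·2)=-3343/3000, b=Δ3−h3·(2M3+M4)/6=-1577/750
seg 4: a=3, c=M4/2=-539/250, d=(M5−M4)/(6·3)=539/2250, b=Δ4−h4·(2M4+M5)/6=992/375
t_q=9/2 → seg 2, τ=1/2; S=2+-4897/1500·τ+-421/125·τ²+3949/1500·τ³=-581/4000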